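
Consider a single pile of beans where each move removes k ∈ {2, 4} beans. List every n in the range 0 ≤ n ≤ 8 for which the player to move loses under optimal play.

0, 1, 6, 7

Grundy values for subtraction set {2, 4}:
k:     0  1  2  3  4  5  6  7  8
g(k):  0  0  1  1  2  2  0  0  1
The P-positions (g = 0) in 0..8 are 0, 1, 6, 7.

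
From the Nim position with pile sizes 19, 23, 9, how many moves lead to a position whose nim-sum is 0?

1

Nim-sum: 19 ^ 23 ^ 9 = 13.
The overall nim-sum is X = 13. A pile of size p has a winning move iff p XOR X < p (reduce it to p XOR X).
  19: 19 XOR 13 = 30 ≥ 19 — no move.
  23: 23 XOR 13 = 26 ≥ 23 — no move.
  9: 9 XOR 13 = 4 < 9 — winning move (to 4).
That gives 1 winning move.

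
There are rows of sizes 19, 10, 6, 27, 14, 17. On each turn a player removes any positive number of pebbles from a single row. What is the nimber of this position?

27

Nim-sum: 19 XOR 10 XOR 6 XOR 27 XOR 14 XOR 17 = 27.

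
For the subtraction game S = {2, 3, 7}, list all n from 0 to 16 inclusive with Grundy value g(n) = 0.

0, 1, 5, 6, 10, 11, 15, 16

Grundy values for subtraction set {2, 3, 7}:
k:     0  1  2  3  4  5  6  7  8  9 10 11 12 13 14 15 16
g(k):  0  0  1  1  2  0  0  1  1  2  0  0  1  1  2  0  0
The P-positions (g = 0) in 0..16 are 0, 1, 5, 6, 10, 11, 15, 16.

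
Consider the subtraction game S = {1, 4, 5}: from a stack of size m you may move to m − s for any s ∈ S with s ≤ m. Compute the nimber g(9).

1

Build the Grundy sequence with g(k) = mex{g(k−s) : s ∈ {1, 4, 5}, s ≤ k}:
k:     0  1  2  3  4  5  6  7  8  9
g(k):  0  1  0  1  2  3  2  3  0  1
So g(9) = 1.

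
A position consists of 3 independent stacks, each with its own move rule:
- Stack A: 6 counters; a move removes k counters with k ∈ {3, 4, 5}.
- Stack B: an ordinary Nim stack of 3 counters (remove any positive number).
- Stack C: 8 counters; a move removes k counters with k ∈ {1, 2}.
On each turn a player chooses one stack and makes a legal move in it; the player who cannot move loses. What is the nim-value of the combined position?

3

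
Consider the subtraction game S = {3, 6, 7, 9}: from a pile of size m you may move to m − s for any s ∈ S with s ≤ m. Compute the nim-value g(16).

1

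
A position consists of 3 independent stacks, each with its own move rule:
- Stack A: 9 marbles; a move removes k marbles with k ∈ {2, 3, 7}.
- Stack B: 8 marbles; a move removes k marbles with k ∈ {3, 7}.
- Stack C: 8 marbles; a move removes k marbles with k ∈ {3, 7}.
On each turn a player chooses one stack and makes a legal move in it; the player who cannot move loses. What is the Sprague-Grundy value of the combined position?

For stack A, compute g(0), g(1), … with moves {2, 3, 7}:
k:     0  1  2  3  4  5  6  7  8  9
g(k):  0  0  1  1  2  0  0  1  1  2
So g(9) = 2.
Grundy values for stack B (subtraction set {3, 7}):
k:     0  1  2  3  4  5  6  7  8
g(k):  0  0  0  1  1  1  0  2  2
So g(8) = 2.
Grundy values for stack C (subtraction set {3, 7}):
g(0) = mex{} = 0
g(1) = mex{} = 0
g(2) = mex{} = 0
g(3) = mex{0} = 1
g(4) = mex{0} = 1
g(5) = mex{0} = 1
g(6) = mex{1} = 0
g(7) = mex{0,1} = 2
g(8) = mex{0,1} = 2
So g(8) = 2.
The value of a disjunctive sum is the nim-sum of the parts.
Combined value = 2 ⊕ 2 ⊕ 2 = 2.

2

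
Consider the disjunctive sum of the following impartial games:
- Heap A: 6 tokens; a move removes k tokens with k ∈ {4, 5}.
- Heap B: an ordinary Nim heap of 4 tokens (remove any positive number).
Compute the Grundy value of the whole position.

5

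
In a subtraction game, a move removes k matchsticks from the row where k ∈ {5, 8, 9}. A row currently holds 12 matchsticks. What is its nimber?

2

Compute g(0), g(1), … for moves {5, 8, 9}:
g(0) = mex{} = 0
g(1) = mex{} = 0
g(2) = mex{} = 0
g(3) = mex{} = 0
g(4) = mex{} = 0
g(5) = mex{0} = 1
g(6) = mex{0} = 1
g(7) = mex{0} = 1
g(8) = mex{0} = 1
g(9) = mex{0} = 1
g(10) = mex{0,1} = 2
g(11) = mex{0,1} = 2
g(12) = mex{0,1} = 2
So g(12) = 2.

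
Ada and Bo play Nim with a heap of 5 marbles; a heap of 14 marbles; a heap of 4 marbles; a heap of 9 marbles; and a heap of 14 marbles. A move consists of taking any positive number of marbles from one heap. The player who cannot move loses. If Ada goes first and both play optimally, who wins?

Bitwise XOR of the heap sizes:
  0101  (5)
  1110  (14)
  0100  (4)
  1001  (9)
  1110  (14)
  ----
  1000  (8)
The nim-sum is 8 ≠ 0, so this is an N-position: the player to move can win; Ada has a winning move.

Ada wins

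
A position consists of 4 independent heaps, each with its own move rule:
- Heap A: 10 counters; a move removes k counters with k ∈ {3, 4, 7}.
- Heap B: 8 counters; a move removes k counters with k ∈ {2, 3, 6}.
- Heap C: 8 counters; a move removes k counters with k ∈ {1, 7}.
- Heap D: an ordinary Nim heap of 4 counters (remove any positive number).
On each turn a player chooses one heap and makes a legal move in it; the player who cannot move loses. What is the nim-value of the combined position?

Build the Grundy sequence for heap A with g(k) = mex{g(k−s) : s ∈ {3, 4, 7}, s ≤ k}:
k:     0  1  2  3  4  5  6  7  8  9 10
g(k):  0  0  0  1  1  1  2  2  2  3  0
So g(10) = 0.
Build the Grundy sequence for heap B with g(k) = mex{g(k−s) : s ∈ {2, 3, 6}, s ≤ k}:
k:     0  1  2  3  4  5  6  7  8
g(k):  0  0  1  1  2  0  3  1  2
So g(8) = 2.
For heap C, compute g(0), g(1), … with moves {1, 7}:
g(0) = mex{} = 0
g(1) = mex{0} = 1
g(2) = mex{1} = 0
g(3) = mex{0} = 1
g(4) = mex{1} = 0
g(5) = mex{0} = 1
g(6) = mex{1} = 0
g(7) = mex{0} = 1
g(8) = mex{1} = 0
So g(8) = 0.
Heap D is a plain Nim heap of size 4, so its Grundy value is 4.
The value of a disjunctive sum is the nim-sum of the parts.
Combined value = 0 XOR 2 XOR 0 XOR 4 = 6.

6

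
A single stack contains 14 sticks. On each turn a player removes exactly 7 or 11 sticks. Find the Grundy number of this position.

2

Grundy values for subtraction set {7, 11}:
g(0) = mex{} = 0
g(1) = mex{} = 0
g(2) = mex{} = 0
g(3) = mex{} = 0
g(4) = mex{} = 0
g(5) = mex{} = 0
g(6) = mex{} = 0
g(7) = mex{0} = 1
g(8) = mex{0} = 1
g(9) = mex{0} = 1
g(10) = mex{0} = 1
g(11) = mex{0} = 1
g(12) = mex{0} = 1
g(13) = mex{0} = 1
g(14) = mex{0,1} = 2
So g(14) = 2.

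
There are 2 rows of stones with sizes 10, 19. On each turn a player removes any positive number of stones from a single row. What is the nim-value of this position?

25

Bitwise XOR of the heap sizes:
  01010  (10)
  10011  (19)
  -----
  11001  (25)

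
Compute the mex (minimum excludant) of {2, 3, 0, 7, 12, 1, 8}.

The values 0, 1, 2, 3 are all present; 4 is the first non-negative integer missing from the set.

4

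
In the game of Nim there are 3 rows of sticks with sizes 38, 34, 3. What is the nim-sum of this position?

7

Write each in binary and XOR column by column:
  100110  (38)
  100010  (34)
  000011  (3)
  ------
  000111  (7)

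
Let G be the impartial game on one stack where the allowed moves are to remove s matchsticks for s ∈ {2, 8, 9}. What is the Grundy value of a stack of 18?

1

Build the Grundy sequence with g(k) = mex{g(k−s) : s ∈ {2, 8, 9}, s ≤ k}:
k:     0  1  2  3  4  5  6  7  8  9 10 11 12 13 14 15 16 17 18
g(k):  0  0  1  1  0  0  1  1  2  2  3  0  2  1  3  0  0  1  1
So g(18) = 1.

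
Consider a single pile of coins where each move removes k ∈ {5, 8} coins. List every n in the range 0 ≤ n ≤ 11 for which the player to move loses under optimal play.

0, 1, 2, 3, 4

Build the Grundy sequence with g(k) = mex{g(k−s) : s ∈ {5, 8}, s ≤ k}:
k:     0  1  2  3  4  5  6  7  8  9 10 11
g(k):  0  0  0  0  0  1  1  1  1  1  2  2
The P-positions (g = 0) in 0..11 are 0, 1, 2, 3, 4.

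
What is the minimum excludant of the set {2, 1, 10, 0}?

The values 0, 1, 2 are all present; 3 is the first non-negative integer missing from the set.

3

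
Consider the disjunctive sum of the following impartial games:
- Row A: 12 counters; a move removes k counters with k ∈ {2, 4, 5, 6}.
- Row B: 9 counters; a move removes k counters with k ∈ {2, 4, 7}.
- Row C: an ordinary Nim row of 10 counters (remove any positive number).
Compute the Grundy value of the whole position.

Build the Grundy sequence for row A with g(k) = mex{g(k−s) : s ∈ {2, 4, 5, 6}, s ≤ k}:
g(0) = mex{} = 0
g(1) = mex{} = 0
g(2) = mex{0} = 1
g(3) = mex{0} = 1
g(4) = mex{0,1} = 2
g(5) = mex{0,1} = 2
g(6) = mex{0,1,2} = 3
g(7) = mex{0,1,2} = 3
g(8) = mex{1,2,3} = 0
g(9) = mex{1,2,3} = 0
g(10) = mex{0,2,3} = 1
g(11) = mex{0,2,3} = 1
g(12) = mex{0,1,3} = 2
So g(12) = 2.
Build the Grundy sequence for row B with g(k) = mex{g(k−s) : s ∈ {2, 4, 7}, s ≤ k}:
g(0) = mex{} = 0
g(1) = mex{} = 0
g(2) = mex{0} = 1
g(3) = mex{0} = 1
g(4) = mex{0,1} = 2
g(5) = mex{0,1} = 2
g(6) = mex{1,2} = 0
g(7) = mex{0,1,2} = 3
g(8) = mex{0,2} = 1
g(9) = mex{1,2,3} = 0
So g(9) = 0.
Row C is a plain Nim row of size 10, so its Grundy value is 10.
The value of a disjunctive sum is the nim-sum of the parts.
Combined value = 2 XOR 0 XOR 10 = 8.

8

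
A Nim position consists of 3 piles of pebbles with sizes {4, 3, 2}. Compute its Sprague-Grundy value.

5

Write each in binary and XOR column by column:
  100  (4)
  011  (3)
  010  (2)
  ---
  101  (5)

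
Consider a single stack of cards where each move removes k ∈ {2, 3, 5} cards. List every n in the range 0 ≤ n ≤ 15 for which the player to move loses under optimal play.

0, 1, 7, 8, 14, 15

Build the Grundy sequence with g(k) = mex{g(k−s) : s ∈ {2, 3, 5}, s ≤ k}:
k:     0  1  2  3  4  5  6  7  8  9 10 11 12 13 14 15
g(k):  0  0  1  1  2  2  3  0  0  1  1  2  2  3  0  0
The P-positions (g = 0) in 0..15 are 0, 1, 7, 8, 14, 15.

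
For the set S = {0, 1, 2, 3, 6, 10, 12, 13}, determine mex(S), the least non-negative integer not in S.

4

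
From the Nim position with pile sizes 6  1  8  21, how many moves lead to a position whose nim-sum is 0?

1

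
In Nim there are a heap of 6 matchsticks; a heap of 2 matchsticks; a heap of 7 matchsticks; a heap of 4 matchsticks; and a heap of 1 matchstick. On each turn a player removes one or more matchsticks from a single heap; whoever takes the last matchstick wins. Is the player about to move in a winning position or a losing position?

Winning position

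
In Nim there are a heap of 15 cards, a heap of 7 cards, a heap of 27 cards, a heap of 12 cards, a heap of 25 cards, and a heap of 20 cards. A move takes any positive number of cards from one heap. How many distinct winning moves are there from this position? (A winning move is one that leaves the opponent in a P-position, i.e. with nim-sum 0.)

3

Nim-sum: 15 XOR 7 XOR 27 XOR 12 XOR 25 XOR 20 = 18.
The overall nim-sum is X = 18. A heap of size p has a winning move iff p XOR X < p (reduce it to p XOR X).
  15: 15 XOR 18 = 29 ≥ 15 — no move.
  7: 7 XOR 18 = 21 ≥ 7 — no move.
  27: 27 XOR 18 = 9 < 27 — winning move (to 9).
  12: 12 XOR 18 = 30 ≥ 12 — no move.
  25: 25 XOR 18 = 11 < 25 — winning move (to 11).
  20: 20 XOR 18 = 6 < 20 — winning move (to 6).
That gives 3 winning moves.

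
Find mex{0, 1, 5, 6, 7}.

2

The values 0, 1 are all present; 2 is the first non-negative integer missing from the set.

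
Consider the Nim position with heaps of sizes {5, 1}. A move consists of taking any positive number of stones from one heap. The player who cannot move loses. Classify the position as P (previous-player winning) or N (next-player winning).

N-position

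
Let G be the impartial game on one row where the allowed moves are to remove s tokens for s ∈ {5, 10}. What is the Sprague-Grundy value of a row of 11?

2

Grundy values for subtraction set {5, 10}:
g(0) = mex{} = 0
g(1) = mex{} = 0
g(2) = mex{} = 0
g(3) = mex{} = 0
g(4) = mex{} = 0
g(5) = mex{0} = 1
g(6) = mex{0} = 1
g(7) = mex{0} = 1
g(8) = mex{0} = 1
g(9) = mex{0} = 1
g(10) = mex{0,1} = 2
g(11) = mex{0,1} = 2
So g(11) = 2.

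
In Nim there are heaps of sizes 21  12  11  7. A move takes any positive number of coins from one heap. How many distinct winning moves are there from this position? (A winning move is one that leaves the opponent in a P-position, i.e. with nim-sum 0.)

Bitwise XOR of the heap sizes:
  10101  (21)
  01100  (12)
  01011  (11)
  00111  (7)
  -----
  10101  (21)
The overall nim-sum is X = 21. A heap of size p has a winning move iff p XOR X < p (reduce it to p XOR X).
  21: 21 XOR 21 = 0 < 21 — winning move (to 0).
  12: 12 XOR 21 = 25 ≥ 12 — no move.
  11: 11 XOR 21 = 30 ≥ 11 — no move.
  7: 7 XOR 21 = 18 ≥ 7 — no move.
That gives 1 winning move.

1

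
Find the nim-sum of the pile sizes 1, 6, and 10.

13

Write each in binary and XOR column by column:
  0001  (1)
  0110  (6)
  1010  (10)
  ----
  1101  (13)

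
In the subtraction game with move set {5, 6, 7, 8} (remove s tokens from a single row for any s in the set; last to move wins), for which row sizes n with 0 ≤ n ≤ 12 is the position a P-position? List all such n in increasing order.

0, 1, 2, 3, 4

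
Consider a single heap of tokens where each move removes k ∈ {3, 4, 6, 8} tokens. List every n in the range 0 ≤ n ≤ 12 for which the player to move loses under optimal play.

Grundy values for subtraction set {3, 4, 6, 8}:
g(0) = mex{} = 0
g(1) = mex{} = 0
g(2) = mex{} = 0
g(3) = mex{0} = 1
g(4) = mex{0} = 1
g(5) = mex{0} = 1
g(6) = mex{0,1} = 2
g(7) = mex{0,1} = 2
g(8) = mex{0,1} = 2
g(9) = mex{0,1,2} = 3
g(10) = mex{0,1,2} = 3
g(11) = mex{1,2} = 0
g(12) = mex{1,2,3} = 0
The P-positions (g = 0) in 0..12 are 0, 1, 2, 11, 12.

0, 1, 2, 11, 12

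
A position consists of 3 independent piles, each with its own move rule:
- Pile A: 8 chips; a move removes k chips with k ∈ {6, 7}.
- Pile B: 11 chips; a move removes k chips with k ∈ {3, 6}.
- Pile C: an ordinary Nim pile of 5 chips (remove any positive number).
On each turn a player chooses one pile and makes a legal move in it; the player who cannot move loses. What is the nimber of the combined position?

4

Grundy values for pile A (subtraction set {6, 7}):
g(0) = mex{} = 0
g(1) = mex{} = 0
g(2) = mex{} = 0
g(3) = mex{} = 0
g(4) = mex{} = 0
g(5) = mex{} = 0
g(6) = mex{0} = 1
g(7) = mex{0} = 1
g(8) = mex{0} = 1
So g(8) = 1.
Build the Grundy sequence for pile B with g(k) = mex{g(k−s) : s ∈ {3, 6}, s ≤ k}:
k:     0  1  2  3  4  5  6  7  8  9 10 11
g(k):  0  0  0  1  1  1  2  2  2  0  0  0
So g(11) = 0.
Pile C is a plain Nim pile of size 5, so its Grundy value is 5.
The value of a disjunctive sum is the nim-sum of the parts.
Combined value = 1 ⊕ 0 ⊕ 5 = 4.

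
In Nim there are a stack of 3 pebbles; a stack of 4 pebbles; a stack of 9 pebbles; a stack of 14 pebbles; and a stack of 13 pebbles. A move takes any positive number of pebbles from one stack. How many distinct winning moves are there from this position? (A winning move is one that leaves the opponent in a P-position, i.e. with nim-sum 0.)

3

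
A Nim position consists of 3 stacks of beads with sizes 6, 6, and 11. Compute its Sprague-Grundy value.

11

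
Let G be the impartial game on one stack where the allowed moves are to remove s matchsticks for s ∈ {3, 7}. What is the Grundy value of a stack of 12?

0

Build the Grundy sequence with g(k) = mex{g(k−s) : s ∈ {3, 7}, s ≤ k}:
k:     0  1  2  3  4  5  6  7  8  9 10 11 12
g(k):  0  0  0  1  1  1  0  2  2  1  0  0  0
So g(12) = 0.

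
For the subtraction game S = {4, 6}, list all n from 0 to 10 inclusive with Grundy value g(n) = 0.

0, 1, 2, 3, 10

Grundy values for subtraction set {4, 6}:
g(0) = mex{} = 0
g(1) = mex{} = 0
g(2) = mex{} = 0
g(3) = mex{} = 0
g(4) = mex{0} = 1
g(5) = mex{0} = 1
g(6) = mex{0} = 1
g(7) = mex{0} = 1
g(8) = mex{0,1} = 2
g(9) = mex{0,1} = 2
g(10) = mex{1} = 0
The P-positions (g = 0) in 0..10 are 0, 1, 2, 3, 10.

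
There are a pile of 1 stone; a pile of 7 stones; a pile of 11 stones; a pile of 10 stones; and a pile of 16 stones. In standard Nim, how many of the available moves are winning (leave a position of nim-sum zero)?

1

Nim-sum: 1 ^ 7 ^ 11 ^ 10 ^ 16 = 23.
The overall nim-sum is X = 23. A pile of size p has a winning move iff p XOR X < p (reduce it to p XOR X).
  1: 1 XOR 23 = 22 ≥ 1 — no move.
  7: 7 XOR 23 = 16 ≥ 7 — no move.
  11: 11 XOR 23 = 28 ≥ 11 — no move.
  10: 10 XOR 23 = 29 ≥ 10 — no move.
  16: 16 XOR 23 = 7 < 16 — winning move (to 7).
That gives 1 winning move.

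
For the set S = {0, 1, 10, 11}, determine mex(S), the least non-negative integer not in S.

The values 0, 1 are all present; 2 is the first non-negative integer missing from the set.

2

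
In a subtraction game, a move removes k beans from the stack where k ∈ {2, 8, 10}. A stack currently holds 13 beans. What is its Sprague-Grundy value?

Build the Grundy sequence with g(k) = mex{g(k−s) : s ∈ {2, 8, 10}, s ≤ k}:
k:     0  1  2  3  4  5  6  7  8  9 10 11 12 13
g(k):  0  0  1  1  0  0  1  1  2  2  3  3  2  2
So g(13) = 2.

2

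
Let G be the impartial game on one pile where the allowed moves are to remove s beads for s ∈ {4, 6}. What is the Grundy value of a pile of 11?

0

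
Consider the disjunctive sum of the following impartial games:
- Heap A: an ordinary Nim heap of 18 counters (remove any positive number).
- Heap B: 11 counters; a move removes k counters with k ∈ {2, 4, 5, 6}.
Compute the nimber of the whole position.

Heap A is a plain Nim heap of size 18, so its Grundy value is 18.
For heap B, compute g(0), g(1), … with moves {2, 4, 5, 6}:
g(0) = mex{} = 0
g(1) = mex{} = 0
g(2) = mex{0} = 1
g(3) = mex{0} = 1
g(4) = mex{0,1} = 2
g(5) = mex{0,1} = 2
g(6) = mex{0,1,2} = 3
g(7) = mex{0,1,2} = 3
g(8) = mex{1,2,3} = 0
g(9) = mex{1,2,3} = 0
g(10) = mex{0,2,3} = 1
g(11) = mex{0,2,3} = 1
So g(11) = 1.
By the Sprague-Grundy theorem, the Grundy value of a sum of independent games is the XOR of the component values.
Combined value = 18 XOR 1 = 19.

19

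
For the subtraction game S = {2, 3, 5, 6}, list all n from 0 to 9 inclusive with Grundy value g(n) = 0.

Grundy values for subtraction set {2, 3, 5, 6}:
k:     0  1  2  3  4  5  6  7  8  9
g(k):  0  0  1  1  2  2  3  3  0  0
The P-positions (g = 0) in 0..9 are 0, 1, 8, 9.

0, 1, 8, 9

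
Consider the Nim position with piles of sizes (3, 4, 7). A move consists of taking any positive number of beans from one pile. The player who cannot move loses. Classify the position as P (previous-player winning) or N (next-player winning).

P-position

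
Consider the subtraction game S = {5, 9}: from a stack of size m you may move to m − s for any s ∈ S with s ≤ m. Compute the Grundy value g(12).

Compute g(0), g(1), … for moves {5, 9}:
g(0) = mex{} = 0
g(1) = mex{} = 0
g(2) = mex{} = 0
g(3) = mex{} = 0
g(4) = mex{} = 0
g(5) = mex{0} = 1
g(6) = mex{0} = 1
g(7) = mex{0} = 1
g(8) = mex{0} = 1
g(9) = mex{0} = 1
g(10) = mex{0,1} = 2
g(11) = mex{0,1} = 2
g(12) = mex{0,1} = 2
So g(12) = 2.

2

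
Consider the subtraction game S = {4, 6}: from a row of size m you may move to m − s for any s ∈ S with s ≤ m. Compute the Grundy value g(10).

Build the Grundy sequence with g(k) = mex{g(k−s) : s ∈ {4, 6}, s ≤ k}:
g(0) = mex{} = 0
g(1) = mex{} = 0
g(2) = mex{} = 0
g(3) = mex{} = 0
g(4) = mex{0} = 1
g(5) = mex{0} = 1
g(6) = mex{0} = 1
g(7) = mex{0} = 1
g(8) = mex{0,1} = 2
g(9) = mex{0,1} = 2
g(10) = mex{1} = 0
So g(10) = 0.

0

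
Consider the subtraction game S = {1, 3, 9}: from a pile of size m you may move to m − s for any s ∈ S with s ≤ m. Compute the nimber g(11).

Compute g(0), g(1), … for moves {1, 3, 9}:
g(0) = mex{} = 0
g(1) = mex{0} = 1
g(2) = mex{1} = 0
g(3) = mex{0} = 1
g(4) = mex{1} = 0
g(5) = mex{0} = 1
g(6) = mex{1} = 0
g(7) = mex{0} = 1
g(8) = mex{1} = 0
g(9) = mex{0} = 1
g(10) = mex{1} = 0
g(11) = mex{0} = 1
So g(11) = 1.

1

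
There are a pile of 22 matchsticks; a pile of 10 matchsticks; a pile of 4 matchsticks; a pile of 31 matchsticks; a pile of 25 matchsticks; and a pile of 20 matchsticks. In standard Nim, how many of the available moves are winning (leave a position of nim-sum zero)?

Compute the nim-sum pairwise:
22 ^ 10 = 28
28 ^ 4 = 24
24 ^ 31 = 7
7 ^ 25 = 30
30 ^ 20 = 10
The overall nim-sum is X = 10. A pile of size p has a winning move iff p XOR X < p (reduce it to p XOR X).
  22: 22 XOR 10 = 28 ≥ 22 — no move.
  10: 10 XOR 10 = 0 < 10 — winning move (to 0).
  4: 4 XOR 10 = 14 ≥ 4 — no move.
  31: 31 XOR 10 = 21 < 31 — winning move (to 21).
  25: 25 XOR 10 = 19 < 25 — winning move (to 19).
  20: 20 XOR 10 = 30 ≥ 20 — no move.
That gives 3 winning moves.

3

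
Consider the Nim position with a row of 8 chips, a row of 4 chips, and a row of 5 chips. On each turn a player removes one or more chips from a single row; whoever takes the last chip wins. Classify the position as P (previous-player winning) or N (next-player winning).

In binary:
  1000  (8)
  0100  (4)
  0101  (5)
  ----
  1001  (9)
The nim-sum is 9 ≠ 0, so this is an N-position: the player to move can win.

N-position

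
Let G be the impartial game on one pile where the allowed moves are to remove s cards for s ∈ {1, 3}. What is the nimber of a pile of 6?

0

Grundy values for subtraction set {1, 3}:
k:     0  1  2  3  4  5  6
g(k):  0  1  0  1  0  1  0
So g(6) = 0.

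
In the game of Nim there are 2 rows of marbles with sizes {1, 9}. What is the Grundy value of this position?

8

Write each in binary and XOR column by column:
  0001  (1)
  1001  (9)
  ----
  1000  (8)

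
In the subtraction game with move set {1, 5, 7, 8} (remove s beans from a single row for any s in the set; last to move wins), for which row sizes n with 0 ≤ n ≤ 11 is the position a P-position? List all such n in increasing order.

0, 2, 4, 6

Grundy values for subtraction set {1, 5, 7, 8}:
k:     0  1  2  3  4  5  6  7  8  9 10 11
g(k):  0  1  0  1  0  1  0  1  2  3  2  3
The P-positions (g = 0) in 0..11 are 0, 2, 4, 6.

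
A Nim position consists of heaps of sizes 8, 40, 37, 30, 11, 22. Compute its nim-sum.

Nim-sum: 8 ⊕ 40 ⊕ 37 ⊕ 30 ⊕ 11 ⊕ 22 = 6.

6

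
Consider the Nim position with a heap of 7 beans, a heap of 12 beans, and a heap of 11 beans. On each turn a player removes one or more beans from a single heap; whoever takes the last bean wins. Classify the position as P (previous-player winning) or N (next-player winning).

P-position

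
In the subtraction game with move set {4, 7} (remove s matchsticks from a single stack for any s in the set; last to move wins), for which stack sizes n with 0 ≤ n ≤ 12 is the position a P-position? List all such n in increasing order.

0, 1, 2, 3, 11, 12

Grundy values for subtraction set {4, 7}:
k:     0  1  2  3  4  5  6  7  8  9 10 11 12
g(k):  0  0  0  0  1  1  1  1  2  2  2  0  0
The P-positions (g = 0) in 0..12 are 0, 1, 2, 3, 11, 12.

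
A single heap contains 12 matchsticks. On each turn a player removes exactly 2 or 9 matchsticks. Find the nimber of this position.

0

Build the Grundy sequence with g(k) = mex{g(k−s) : s ∈ {2, 9}, s ≤ k}:
k:     0  1  2  3  4  5  6  7  8  9 10 11 12
g(k):  0  0  1  1  0  0  1  1  0  2  1  0  0
So g(12) = 0.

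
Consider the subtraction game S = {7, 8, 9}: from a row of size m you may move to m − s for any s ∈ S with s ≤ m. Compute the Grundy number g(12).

1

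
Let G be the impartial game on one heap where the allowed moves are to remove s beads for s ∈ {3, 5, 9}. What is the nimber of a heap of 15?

1

Build the Grundy sequence with g(k) = mex{g(k−s) : s ∈ {3, 5, 9}, s ≤ k}:
k:     0  1  2  3  4  5  6  7  8  9 10 11 12 13 14 15
g(k):  0  0  0  1  1  1  2  2  0  3  3  1  0  2  0  1
So g(15) = 1.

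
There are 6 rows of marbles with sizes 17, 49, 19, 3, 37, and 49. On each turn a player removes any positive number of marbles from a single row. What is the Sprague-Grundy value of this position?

36

Compute the nim-sum pairwise:
17 ⊕ 49 = 32
32 ⊕ 19 = 51
51 ⊕ 3 = 48
48 ⊕ 37 = 21
21 ⊕ 49 = 36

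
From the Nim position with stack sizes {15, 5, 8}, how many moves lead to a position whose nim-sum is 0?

1

Nim-sum: 15 XOR 5 XOR 8 = 2.
The overall nim-sum is X = 2. A stack of size p has a winning move iff p XOR X < p (reduce it to p XOR X).
  15: 15 XOR 2 = 13 < 15 — winning move (to 13).
  5: 5 XOR 2 = 7 ≥ 5 — no move.
  8: 8 XOR 2 = 10 ≥ 8 — no move.
That gives 1 winning move.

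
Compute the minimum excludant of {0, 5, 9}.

1

0 is in the set but 1 is not, so the mex is 1.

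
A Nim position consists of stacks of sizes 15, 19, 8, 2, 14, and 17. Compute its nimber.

Compute the nim-sum pairwise:
15 ⊕ 19 = 28
28 ⊕ 8 = 20
20 ⊕ 2 = 22
22 ⊕ 14 = 24
24 ⊕ 17 = 9

9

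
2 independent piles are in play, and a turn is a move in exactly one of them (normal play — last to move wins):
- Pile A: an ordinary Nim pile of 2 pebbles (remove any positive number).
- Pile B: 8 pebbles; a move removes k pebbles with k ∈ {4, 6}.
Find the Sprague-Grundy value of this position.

Pile A is a plain Nim pile of size 2, so its Grundy value is 2.
Grundy values for pile B (subtraction set {4, 6}):
g(0) = mex{} = 0
g(1) = mex{} = 0
g(2) = mex{} = 0
g(3) = mex{} = 0
g(4) = mex{0} = 1
g(5) = mex{0} = 1
g(6) = mex{0} = 1
g(7) = mex{0} = 1
g(8) = mex{0,1} = 2
So g(8) = 2.
The value of a disjunctive sum is the nim-sum of the parts.
Combined value = 2 XOR 2 = 0.

0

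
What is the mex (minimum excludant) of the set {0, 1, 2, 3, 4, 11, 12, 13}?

The values 0, 1, 2, 3, 4 are all present; 5 is the first non-negative integer missing from the set.

5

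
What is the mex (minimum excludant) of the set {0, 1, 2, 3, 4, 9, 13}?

The values 0, 1, 2, 3, 4 are all present; 5 is the first non-negative integer missing from the set.

5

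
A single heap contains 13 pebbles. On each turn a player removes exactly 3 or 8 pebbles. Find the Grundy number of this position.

0

Grundy values for subtraction set {3, 8}:
g(0) = mex{} = 0
g(1) = mex{} = 0
g(2) = mex{} = 0
g(3) = mex{0} = 1
g(4) = mex{0} = 1
g(5) = mex{0} = 1
g(6) = mex{1} = 0
g(7) = mex{1} = 0
g(8) = mex{0,1} = 2
g(9) = mex{0} = 1
g(10) = mex{0} = 1
g(11) = mex{1,2} = 0
g(12) = mex{1} = 0
g(13) = mex{1} = 0
So g(13) = 0.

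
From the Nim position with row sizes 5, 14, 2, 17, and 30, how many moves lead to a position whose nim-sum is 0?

3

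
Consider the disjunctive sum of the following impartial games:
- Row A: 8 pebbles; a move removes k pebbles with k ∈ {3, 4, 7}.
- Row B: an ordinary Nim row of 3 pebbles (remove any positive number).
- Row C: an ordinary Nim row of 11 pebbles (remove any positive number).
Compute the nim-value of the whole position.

Build the Grundy sequence for row A with g(k) = mex{g(k−s) : s ∈ {3, 4, 7}, s ≤ k}:
g(0) = mex{} = 0
g(1) = mex{} = 0
g(2) = mex{} = 0
g(3) = mex{0} = 1
g(4) = mex{0} = 1
g(5) = mex{0} = 1
g(6) = mex{0,1} = 2
g(7) = mex{0,1} = 2
g(8) = mex{0,1} = 2
So g(8) = 2.
Row B is a plain Nim row of size 3, so its Grundy value is 3.
Row C is a plain Nim row of size 11, so its Grundy value is 11.
The value of a disjunctive sum is the nim-sum of the parts.
Combined value = 2 ⊕ 3 ⊕ 11 = 10.

10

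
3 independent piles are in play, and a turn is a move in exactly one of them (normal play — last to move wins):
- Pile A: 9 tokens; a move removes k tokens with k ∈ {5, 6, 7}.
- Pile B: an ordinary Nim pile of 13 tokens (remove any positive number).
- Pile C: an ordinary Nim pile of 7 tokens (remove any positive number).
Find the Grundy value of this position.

Build the Grundy sequence for pile A with g(k) = mex{g(k−s) : s ∈ {5, 6, 7}, s ≤ k}:
k:     0  1  2  3  4  5  6  7  8  9
g(k):  0  0  0  0  0  1  1  1  1  1
So g(9) = 1.
Pile B is a plain Nim pile of size 13, so its Grundy value is 13.
Pile C is a plain Nim pile of size 7, so its Grundy value is 7.
By the Sprague-Grundy theorem, the Grundy value of a sum of independent games is the XOR of the component values.
Combined value = 1 ⊕ 13 ⊕ 7 = 11.

11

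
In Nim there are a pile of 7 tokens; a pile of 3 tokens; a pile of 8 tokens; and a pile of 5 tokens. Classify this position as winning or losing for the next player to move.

Winning position

Compute the nim-sum pairwise:
7 ^ 3 = 4
4 ^ 8 = 12
12 ^ 5 = 9
The nim-sum is 9 ≠ 0, so this is an N-position: the player to move can win.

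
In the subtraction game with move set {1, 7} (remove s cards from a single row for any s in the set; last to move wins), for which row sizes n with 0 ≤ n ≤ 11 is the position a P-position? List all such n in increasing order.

Grundy values for subtraction set {1, 7}:
g(0) = mex{} = 0
g(1) = mex{0} = 1
g(2) = mex{1} = 0
g(3) = mex{0} = 1
g(4) = mex{1} = 0
g(5) = mex{0} = 1
g(6) = mex{1} = 0
g(7) = mex{0} = 1
g(8) = mex{1} = 0
g(9) = mex{0} = 1
g(10) = mex{1} = 0
g(11) = mex{0} = 1
The P-positions (g = 0) in 0..11 are 0, 2, 4, 6, 8, 10.

0, 2, 4, 6, 8, 10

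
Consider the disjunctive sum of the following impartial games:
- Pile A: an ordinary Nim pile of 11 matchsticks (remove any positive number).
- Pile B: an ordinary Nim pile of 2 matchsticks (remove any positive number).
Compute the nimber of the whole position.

Pile A is a plain Nim pile of size 11, so its Grundy value is 11.
Pile B is a plain Nim pile of size 2, so its Grundy value is 2.
The value of a disjunctive sum is the nim-sum of the parts.
Combined value = 11 ⊕ 2 = 9.

9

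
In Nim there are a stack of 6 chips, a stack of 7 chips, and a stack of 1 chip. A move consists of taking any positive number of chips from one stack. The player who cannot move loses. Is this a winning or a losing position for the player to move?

Losing position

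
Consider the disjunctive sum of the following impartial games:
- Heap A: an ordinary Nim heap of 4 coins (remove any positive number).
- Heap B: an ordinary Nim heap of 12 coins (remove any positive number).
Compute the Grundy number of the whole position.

8

Heap A is a plain Nim heap of size 4, so its Grundy value is 4.
Heap B is a plain Nim heap of size 12, so its Grundy value is 12.
By the Sprague-Grundy theorem, the Grundy value of a sum of independent games is the XOR of the component values.
Combined value = 4 ⊕ 12 = 8.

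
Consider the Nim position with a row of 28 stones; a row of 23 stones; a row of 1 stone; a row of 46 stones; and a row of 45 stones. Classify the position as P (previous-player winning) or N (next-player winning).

Write each in binary and XOR column by column:
  011100  (28)
  010111  (23)
  000001  (1)
  101110  (46)
  101101  (45)
  ------
  001001  (9)
The nim-sum is 9 ≠ 0, so this is an N-position: the player to move can win.

N-position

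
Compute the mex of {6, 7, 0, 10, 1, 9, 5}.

The values 0, 1 are all present; 2 is the first non-negative integer missing from the set.

2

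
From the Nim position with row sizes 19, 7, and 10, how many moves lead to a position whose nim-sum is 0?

1

Compute the nim-sum pairwise:
19 ^ 7 = 20
20 ^ 10 = 30
The overall nim-sum is X = 30. A row of size p has a winning move iff p XOR X < p (reduce it to p XOR X).
  19: 19 XOR 30 = 13 < 19 — winning move (to 13).
  7: 7 XOR 30 = 25 ≥ 7 — no move.
  10: 10 XOR 30 = 20 ≥ 10 — no move.
That gives 1 winning move.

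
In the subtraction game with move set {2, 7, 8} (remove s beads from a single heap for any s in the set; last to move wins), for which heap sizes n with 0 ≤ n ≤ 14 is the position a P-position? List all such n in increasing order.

0, 1, 4, 5, 10, 14

Grundy values for subtraction set {2, 7, 8}:
k:     0  1  2  3  4  5  6  7  8  9 10 11 12 13 14
g(k):  0  0  1  1  0  0  1  1  2  2  0  3  1  2  0
The P-positions (g = 0) in 0..14 are 0, 1, 4, 5, 10, 14.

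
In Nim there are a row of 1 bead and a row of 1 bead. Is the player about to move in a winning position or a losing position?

Nim-sum: 1 ^ 1 = 0.
The nim-sum is 0, so this is a P-position: the player to move is in a losing position under optimal play.

Losing position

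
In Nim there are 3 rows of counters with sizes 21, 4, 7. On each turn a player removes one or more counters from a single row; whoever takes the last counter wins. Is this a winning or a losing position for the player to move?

Winning position

Write each in binary and XOR column by column:
  10101  (21)
  00100  (4)
  00111  (7)
  -----
  10110  (22)
The nim-sum is 22 ≠ 0, so this is an N-position: the player to move can win.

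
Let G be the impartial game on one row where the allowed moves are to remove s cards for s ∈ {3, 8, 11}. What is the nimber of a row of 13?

2

Grundy values for subtraction set {3, 8, 11}:
g(0) = mex{} = 0
g(1) = mex{} = 0
g(2) = mex{} = 0
g(3) = mex{0} = 1
g(4) = mex{0} = 1
g(5) = mex{0} = 1
g(6) = mex{1} = 0
g(7) = mex{1} = 0
g(8) = mex{0,1} = 2
g(9) = mex{0} = 1
g(10) = mex{0} = 1
g(11) = mex{0,1,2} = 3
g(12) = mex{0,1} = 2
g(13) = mex{0,1} = 2
So g(13) = 2.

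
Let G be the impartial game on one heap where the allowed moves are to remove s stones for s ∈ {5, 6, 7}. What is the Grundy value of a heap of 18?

1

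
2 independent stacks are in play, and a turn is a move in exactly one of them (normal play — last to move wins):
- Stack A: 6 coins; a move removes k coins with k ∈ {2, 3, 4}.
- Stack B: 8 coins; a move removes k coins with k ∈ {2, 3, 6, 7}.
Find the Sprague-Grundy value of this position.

2

Grundy values for stack A (subtraction set {2, 3, 4}):
k:     0  1  2  3  4  5  6
g(k):  0  0  1  1  2  2  0
So g(6) = 0.
For stack B, compute g(0), g(1), … with moves {2, 3, 6, 7}:
g(0) = mex{} = 0
g(1) = mex{} = 0
g(2) = mex{0} = 1
g(3) = mex{0} = 1
g(4) = mex{0,1} = 2
g(5) = mex{1} = 0
g(6) = mex{0,1,2} = 3
g(7) = mex{0,2} = 1
g(8) = mex{0,1,3} = 2
So g(8) = 2.
By the Sprague-Grundy theorem, the Grundy value of a sum of independent games is the XOR of the component values.
Combined value = 0 XOR 2 = 2.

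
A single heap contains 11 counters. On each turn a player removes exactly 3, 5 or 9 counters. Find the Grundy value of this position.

Grundy values for subtraction set {3, 5, 9}:
k:     0  1  2  3  4  5  6  7  8  9 10 11
g(k):  0  0  0  1  1  1  2  2  0  3  3  1
So g(11) = 1.

1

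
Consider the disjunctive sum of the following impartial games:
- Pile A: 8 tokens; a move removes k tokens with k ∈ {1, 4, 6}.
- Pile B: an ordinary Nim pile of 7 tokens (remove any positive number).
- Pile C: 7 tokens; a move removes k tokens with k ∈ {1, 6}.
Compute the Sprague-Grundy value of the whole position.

6

Grundy values for pile A (subtraction set {1, 4, 6}):
k:     0  1  2  3  4  5  6  7  8
g(k):  0  1  0  1  2  0  1  0  1
So g(8) = 1.
Pile B is a plain Nim pile of size 7, so its Grundy value is 7.
Grundy values for pile C (subtraction set {1, 6}):
g(0) = mex{} = 0
g(1) = mex{0} = 1
g(2) = mex{1} = 0
g(3) = mex{0} = 1
g(4) = mex{1} = 0
g(5) = mex{0} = 1
g(6) = mex{0,1} = 2
g(7) = mex{1,2} = 0
So g(7) = 0.
The value of a disjunctive sum is the nim-sum of the parts.
Combined value = 1 XOR 7 XOR 0 = 6.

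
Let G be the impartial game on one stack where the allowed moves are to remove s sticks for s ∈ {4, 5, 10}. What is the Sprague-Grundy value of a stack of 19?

Grundy values for subtraction set {4, 5, 10}:
k:     0  1  2  3  4  5  6  7  8  9 10 11 12 13 14 15 16 17 18 19
g(k):  0  0  0  0  1  1  1  1  2  0  2  2  3  1  3  0  0  0  0  1
So g(19) = 1.

1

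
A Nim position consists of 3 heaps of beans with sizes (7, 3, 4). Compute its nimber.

0

Nim-sum: 7 ^ 3 ^ 4 = 0.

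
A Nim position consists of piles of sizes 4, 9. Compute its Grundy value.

13

Nim-sum: 4 ⊕ 9 = 13.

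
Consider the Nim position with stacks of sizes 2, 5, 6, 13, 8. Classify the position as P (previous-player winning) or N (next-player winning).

N-position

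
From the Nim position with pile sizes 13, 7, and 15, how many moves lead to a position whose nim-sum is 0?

3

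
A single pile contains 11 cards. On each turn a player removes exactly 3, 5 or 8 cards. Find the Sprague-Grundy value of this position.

Grundy values for subtraction set {3, 5, 8}:
g(0) = mex{} = 0
g(1) = mex{} = 0
g(2) = mex{} = 0
g(3) = mex{0} = 1
g(4) = mex{0} = 1
g(5) = mex{0} = 1
g(6) = mex{0,1} = 2
g(7) = mex{0,1} = 2
g(8) = mex{0,1} = 2
g(9) = mex{0,1,2} = 3
g(10) = mex{0,1,2} = 3
g(11) = mex{1,2} = 0
So g(11) = 0.

0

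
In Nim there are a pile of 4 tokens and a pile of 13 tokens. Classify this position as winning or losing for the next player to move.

Write each in binary and XOR column by column:
  0100  (4)
  1101  (13)
  ----
  1001  (9)
The nim-sum is 9 ≠ 0, so this is an N-position: the player to move can win.

Winning position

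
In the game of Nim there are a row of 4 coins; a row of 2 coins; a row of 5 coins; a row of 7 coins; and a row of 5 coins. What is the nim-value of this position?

1

Nim-sum: 4 XOR 2 XOR 5 XOR 7 XOR 5 = 1.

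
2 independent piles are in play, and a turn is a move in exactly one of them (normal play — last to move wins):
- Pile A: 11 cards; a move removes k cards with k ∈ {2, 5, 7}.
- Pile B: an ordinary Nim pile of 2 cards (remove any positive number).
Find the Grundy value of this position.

Grundy values for pile A (subtraction set {2, 5, 7}):
k:     0  1  2  3  4  5  6  7  8  9 10 11
g(k):  0  0  1  1  0  2  1  3  2  2  0  3
So g(11) = 3.
Pile B is a plain Nim pile of size 2, so its Grundy value is 2.
The value of a disjunctive sum is the nim-sum of the parts.
Combined value = 3 XOR 2 = 1.

1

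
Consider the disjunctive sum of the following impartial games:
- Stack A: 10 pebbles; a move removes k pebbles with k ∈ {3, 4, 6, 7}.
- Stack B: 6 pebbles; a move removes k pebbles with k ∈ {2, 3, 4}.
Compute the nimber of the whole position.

0

Grundy values for stack A (subtraction set {3, 4, 6, 7}):
k:     0  1  2  3  4  5  6  7  8  9 10
g(k):  0  0  0  1  1  1  2  2  2  3  0
So g(10) = 0.
Grundy values for stack B (subtraction set {2, 3, 4}):
k:     0  1  2  3  4  5  6
g(k):  0  0  1  1  2  2  0
So g(6) = 0.
The value of a disjunctive sum is the nim-sum of the parts.
Combined value = 0 ⊕ 0 = 0.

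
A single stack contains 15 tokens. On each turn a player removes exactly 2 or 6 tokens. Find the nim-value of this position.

Build the Grundy sequence with g(k) = mex{g(k−s) : s ∈ {2, 6}, s ≤ k}:
k:     0  1  2  3  4  5  6  7  8  9 10 11 12 13 14 15
g(k):  0  0  1  1  0  0  1  1  0  0  1  1  0  0  1  1
So g(15) = 1.

1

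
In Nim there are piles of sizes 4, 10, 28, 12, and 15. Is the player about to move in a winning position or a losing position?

Winning position

Nim-sum: 4 ⊕ 10 ⊕ 28 ⊕ 12 ⊕ 15 = 17.
The nim-sum is 17 ≠ 0, so this is an N-position: the player to move can win.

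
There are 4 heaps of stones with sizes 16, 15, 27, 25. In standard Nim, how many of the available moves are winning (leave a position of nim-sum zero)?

3

Compute the nim-sum pairwise:
16 ⊕ 15 = 31
31 ⊕ 27 = 4
4 ⊕ 25 = 29
The overall nim-sum is X = 29. A heap of size p has a winning move iff p XOR X < p (reduce it to p XOR X).
  16: 16 XOR 29 = 13 < 16 — winning move (to 13).
  15: 15 XOR 29 = 18 ≥ 15 — no move.
  27: 27 XOR 29 = 6 < 27 — winning move (to 6).
  25: 25 XOR 29 = 4 < 25 — winning move (to 4).
That gives 3 winning moves.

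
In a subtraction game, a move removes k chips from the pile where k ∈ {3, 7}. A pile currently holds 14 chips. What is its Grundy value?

Grundy values for subtraction set {3, 7}:
g(0) = mex{} = 0
g(1) = mex{} = 0
g(2) = mex{} = 0
g(3) = mex{0} = 1
g(4) = mex{0} = 1
g(5) = mex{0} = 1
g(6) = mex{1} = 0
g(7) = mex{0,1} = 2
g(8) = mex{0,1} = 2
g(9) = mex{0} = 1
g(10) = mex{1,2} = 0
g(11) = mex{1,2} = 0
g(12) = mex{1} = 0
g(13) = mex{0} = 1
g(14) = mex{0,2} = 1
So g(14) = 1.

1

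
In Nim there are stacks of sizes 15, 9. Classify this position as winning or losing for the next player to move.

Winning position

In binary:
  1111  (15)
  1001  (9)
  ----
  0110  (6)
The nim-sum is 6 ≠ 0, so this is an N-position: the player to move can win.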